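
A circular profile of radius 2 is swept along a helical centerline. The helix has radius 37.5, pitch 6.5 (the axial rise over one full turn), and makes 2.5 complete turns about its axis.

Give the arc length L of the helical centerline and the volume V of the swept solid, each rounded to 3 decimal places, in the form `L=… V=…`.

2πR = 2π·37.5 = 235.619449
per-turn = √(235.619449² + 6.5²) = √(55516.5248 + 42.25) = √55558.7748 = 235.709089
L = 2.5 × 235.709089 = 589.272723
V = π·2² × L = 12.566371 × 589.272723 = 7405.019432

L=589.273 V=7405.019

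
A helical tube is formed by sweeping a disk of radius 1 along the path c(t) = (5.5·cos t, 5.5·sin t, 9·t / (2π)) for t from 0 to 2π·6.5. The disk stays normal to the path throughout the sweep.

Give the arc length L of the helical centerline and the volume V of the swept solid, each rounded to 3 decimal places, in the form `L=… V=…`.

2πR = 2π·5.5 = 34.557519
per-turn = √(34.557519² + 9²) = √(1194.2221 + 81) = √1275.2221 = 35.710252
L = 6.5 × 35.710252 = 232.116641
V = π·1² × L = 3.141593 × 232.116641 = 729.215935

L=232.117 V=729.216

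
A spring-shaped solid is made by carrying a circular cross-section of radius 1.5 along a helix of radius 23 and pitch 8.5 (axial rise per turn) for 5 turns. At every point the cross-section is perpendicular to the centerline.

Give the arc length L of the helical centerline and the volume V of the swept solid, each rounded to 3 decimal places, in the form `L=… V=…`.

2πR = 2π·23 = 144.513262
per-turn = √(144.513262² + 8.5²) = √(20884.0829 + 72.25) = √20956.3329 = 144.763023
L = 5 × 144.763023 = 723.815116
V = π·1.5² × L = 7.068583 × 723.815116 = 5116.347568

L=723.815 V=5116.348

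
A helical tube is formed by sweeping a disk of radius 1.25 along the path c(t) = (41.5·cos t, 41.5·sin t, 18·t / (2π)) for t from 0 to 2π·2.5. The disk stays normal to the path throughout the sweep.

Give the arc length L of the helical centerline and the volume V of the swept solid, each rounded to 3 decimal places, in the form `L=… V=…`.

2πR = 2π·41.5 = 260.752190
per-turn = √(260.752190² + 18²) = √(67991.7047 + 324) = √68315.7047 = 261.372731
L = 2.5 × 261.372731 = 653.431828
V = π·1.25² × L = 4.908739 × 653.431828 = 3207.525988

L=653.432 V=3207.526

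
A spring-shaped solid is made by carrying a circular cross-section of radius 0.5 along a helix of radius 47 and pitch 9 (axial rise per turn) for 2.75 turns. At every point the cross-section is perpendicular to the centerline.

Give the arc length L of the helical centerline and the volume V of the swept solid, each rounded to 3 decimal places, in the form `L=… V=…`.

2πR = 2π·47 = 295.309709
per-turn = √(295.309709² + 9²) = √(87207.8245 + 81) = √87288.8245 = 295.446822
L = 2.75 × 295.446822 = 812.478760
V = π·0.5² × L = 0.785398 × 812.478760 = 638.119326

L=812.479 V=638.119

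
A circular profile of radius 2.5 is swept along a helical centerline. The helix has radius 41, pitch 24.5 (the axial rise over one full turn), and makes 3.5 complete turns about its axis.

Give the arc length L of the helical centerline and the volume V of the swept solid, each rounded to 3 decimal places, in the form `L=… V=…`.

2πR = 2π·41 = 257.610598
per-turn = √(257.610598² + 24.5²) = √(66363.2200 + 600.25) = √66963.4700 = 258.773009
L = 3.5 × 258.773009 = 905.705530
V = π·2.5² × L = 19.634954 × 905.705530 = 17783.486500

L=905.706 V=17783.486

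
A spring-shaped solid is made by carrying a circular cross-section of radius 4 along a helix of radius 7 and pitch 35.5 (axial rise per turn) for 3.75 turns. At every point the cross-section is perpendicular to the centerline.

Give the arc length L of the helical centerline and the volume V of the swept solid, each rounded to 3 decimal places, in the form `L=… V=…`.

L=211.956 V=10654.073

2πR = 2π·7 = 43.982297
per-turn = √(43.982297² + 35.5²) = √(1934.4425 + 1260.25) = √3194.6925 = 56.521611
L = 3.75 × 56.521611 = 211.956040
V = π·4² × L = 50.265482 × 211.956040 = 10654.072594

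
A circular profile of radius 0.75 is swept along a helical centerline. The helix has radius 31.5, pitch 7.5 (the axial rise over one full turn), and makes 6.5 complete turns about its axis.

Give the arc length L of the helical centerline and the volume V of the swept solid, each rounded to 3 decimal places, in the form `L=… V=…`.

L=1287.406 V=2275.033

2πR = 2π·31.5 = 197.920337
per-turn = √(197.920337² + 7.5²) = √(39172.4599 + 56.25) = √39228.7099 = 198.062389
L = 6.5 × 198.062389 = 1287.405527
V = π·0.75² × L = 1.767146 × 1287.405527 = 2275.033358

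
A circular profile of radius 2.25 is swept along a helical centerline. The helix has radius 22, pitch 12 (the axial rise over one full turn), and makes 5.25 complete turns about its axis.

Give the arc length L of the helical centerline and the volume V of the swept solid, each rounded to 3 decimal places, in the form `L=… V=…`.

2πR = 2π·22 = 138.230077
per-turn = √(138.230077² + 12²) = √(19107.5541 + 144) = √19251.5541 = 138.749970
L = 5.25 × 138.749970 = 728.437341
V = π·2.25² × L = 15.904313 × 728.437341 = 11585.295340

L=728.437 V=11585.295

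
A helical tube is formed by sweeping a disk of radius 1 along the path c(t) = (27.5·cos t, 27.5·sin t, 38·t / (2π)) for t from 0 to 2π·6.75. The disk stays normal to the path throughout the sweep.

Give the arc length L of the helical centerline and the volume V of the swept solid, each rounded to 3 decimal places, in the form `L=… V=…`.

2πR = 2π·27.5 = 172.787596
per-turn = √(172.787596² + 38²) = √(29855.5533 + 1444) = √31299.5533 = 176.916798
L = 6.75 × 176.916798 = 1194.188385
V = π·1² × L = 3.141593 × 1194.188385 = 3751.653456

L=1194.188 V=3751.653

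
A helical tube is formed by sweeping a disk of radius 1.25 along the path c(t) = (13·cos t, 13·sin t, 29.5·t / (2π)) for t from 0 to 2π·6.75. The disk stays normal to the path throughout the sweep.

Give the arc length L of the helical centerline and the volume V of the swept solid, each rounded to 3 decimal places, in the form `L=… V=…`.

2πR = 2π·13 = 81.681409
per-turn = √(81.681409² + 29.5²) = √(6671.8526 + 870.25) = √7542.1026 = 86.845280
L = 6.75 × 86.845280 = 586.205637
V = π·1.25² × L = 4.908739 × 586.205637 = 2877.530191

L=586.206 V=2877.530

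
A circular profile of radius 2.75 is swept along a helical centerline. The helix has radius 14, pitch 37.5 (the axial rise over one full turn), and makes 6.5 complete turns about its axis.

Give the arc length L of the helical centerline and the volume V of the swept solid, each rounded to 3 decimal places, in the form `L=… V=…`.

2πR = 2π·14 = 87.964594
per-turn = √(87.964594² + 37.5²) = √(7737.7699 + 1406.25) = √9144.0199 = 95.624368
L = 6.5 × 95.624368 = 621.558395
V = π·2.75² × L = 23.758294 × 621.558395 = 14767.167367

L=621.558 V=14767.167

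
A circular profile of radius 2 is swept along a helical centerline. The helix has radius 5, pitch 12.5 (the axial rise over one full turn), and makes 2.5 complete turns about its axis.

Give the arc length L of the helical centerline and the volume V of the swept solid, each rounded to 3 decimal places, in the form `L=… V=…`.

L=84.528 V=1062.216

2πR = 2π·5 = 31.415927
per-turn = √(31.415927² + 12.5²) = √(986.9604 + 156.25) = √1143.2104 = 33.811395
L = 2.5 × 33.811395 = 84.528488
V = π·2² × L = 12.566371 × 84.528488 = 1062.216305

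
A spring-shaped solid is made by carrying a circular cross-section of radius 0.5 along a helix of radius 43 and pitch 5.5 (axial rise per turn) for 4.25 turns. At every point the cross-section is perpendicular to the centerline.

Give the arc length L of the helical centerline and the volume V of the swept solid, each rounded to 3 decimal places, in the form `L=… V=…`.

2πR = 2π·43 = 270.176968
per-turn = √(270.176968² + 5.5²) = √(72995.5942 + 30.25) = √73025.8442 = 270.232944
L = 4.25 × 270.232944 = 1148.490013
V = π·0.5² × L = 0.785398 × 1148.490013 = 902.021947

L=1148.490 V=902.022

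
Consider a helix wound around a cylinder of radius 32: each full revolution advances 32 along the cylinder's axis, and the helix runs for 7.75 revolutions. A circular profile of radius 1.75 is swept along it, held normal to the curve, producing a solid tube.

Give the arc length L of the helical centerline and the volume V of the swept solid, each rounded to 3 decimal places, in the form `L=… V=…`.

2πR = 2π·32 = 201.061930
per-turn = √(201.061930² + 32²) = √(40425.8996 + 1024) = √41449.8996 = 203.592484
L = 7.75 × 203.592484 = 1577.841753
V = π·1.75² × L = 9.621128 × 1577.841753 = 15180.616679

L=1577.842 V=15180.617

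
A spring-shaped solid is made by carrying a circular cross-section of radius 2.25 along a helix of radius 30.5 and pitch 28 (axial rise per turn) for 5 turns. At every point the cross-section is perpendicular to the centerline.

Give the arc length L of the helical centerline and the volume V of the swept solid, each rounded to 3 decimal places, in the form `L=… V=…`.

L=968.359 V=15401.091

2πR = 2π·30.5 = 191.637152
per-turn = √(191.637152² + 28²) = √(36724.7980 + 784) = √37508.7980 = 193.671882
L = 5 × 193.671882 = 968.359411
V = π·2.25² × L = 15.904313 × 968.359411 = 15401.090988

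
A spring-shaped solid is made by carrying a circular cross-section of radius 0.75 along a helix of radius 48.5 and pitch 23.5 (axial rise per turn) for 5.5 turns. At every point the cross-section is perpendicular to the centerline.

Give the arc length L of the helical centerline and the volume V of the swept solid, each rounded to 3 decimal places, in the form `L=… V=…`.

L=1681.016 V=2970.600

2πR = 2π·48.5 = 304.734487
per-turn = √(304.734487² + 23.5²) = √(92863.1078 + 552.25) = √93415.3578 = 305.639261
L = 5.5 × 305.639261 = 1681.015935
V = π·0.75² × L = 1.767146 × 1681.015935 = 2970.600363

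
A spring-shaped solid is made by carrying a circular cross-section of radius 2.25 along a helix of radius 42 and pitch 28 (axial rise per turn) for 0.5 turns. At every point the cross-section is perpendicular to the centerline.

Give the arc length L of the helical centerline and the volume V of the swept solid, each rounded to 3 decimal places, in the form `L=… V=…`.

2πR = 2π·42 = 263.893783
per-turn = √(263.893783² + 28²) = √(69639.9287 + 784) = √70423.9287 = 265.375072
L = 0.5 × 265.375072 = 132.687536
V = π·2.25² × L = 15.904313 × 132.687536 = 2110.304076

L=132.688 V=2110.304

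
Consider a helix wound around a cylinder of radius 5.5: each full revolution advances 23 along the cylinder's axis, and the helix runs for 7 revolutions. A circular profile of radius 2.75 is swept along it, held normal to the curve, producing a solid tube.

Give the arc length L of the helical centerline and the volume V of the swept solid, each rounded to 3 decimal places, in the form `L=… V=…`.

L=290.582 V=6903.732

2πR = 2π·5.5 = 34.557519
per-turn = √(34.557519² + 23²) = √(1194.2221 + 529) = √1723.2221 = 41.511711
L = 7 × 41.511711 = 290.581976
V = π·2.75² × L = 23.758294 × 290.581976 = 6903.732134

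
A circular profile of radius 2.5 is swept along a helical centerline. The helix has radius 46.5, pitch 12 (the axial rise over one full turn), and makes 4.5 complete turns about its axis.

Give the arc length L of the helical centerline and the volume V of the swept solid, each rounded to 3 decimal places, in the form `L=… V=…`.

2πR = 2π·46.5 = 292.168117
per-turn = √(292.168117² + 12²) = √(85362.2085 + 144) = √85506.2085 = 292.414446
L = 4.5 × 292.414446 = 1315.865009
V = π·2.5² × L = 19.634954 × 1315.865009 = 25836.949030

L=1315.865 V=25836.949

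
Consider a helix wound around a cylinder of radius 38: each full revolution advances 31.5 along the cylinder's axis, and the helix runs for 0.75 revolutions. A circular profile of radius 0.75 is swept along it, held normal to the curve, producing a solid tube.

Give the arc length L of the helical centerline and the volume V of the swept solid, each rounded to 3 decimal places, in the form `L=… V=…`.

L=180.622 V=319.186

2πR = 2π·38 = 238.761042
per-turn = √(238.761042² + 31.5²) = √(57006.8350 + 992.25) = √57999.0850 = 240.829992
L = 0.75 × 240.829992 = 180.622494
V = π·0.75² × L = 1.767146 × 180.622494 = 319.186294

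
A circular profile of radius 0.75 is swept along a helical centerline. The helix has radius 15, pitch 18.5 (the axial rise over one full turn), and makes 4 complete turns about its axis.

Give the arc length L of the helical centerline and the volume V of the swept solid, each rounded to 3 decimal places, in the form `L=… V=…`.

2πR = 2π·15 = 94.247780
per-turn = √(94.247780² + 18.5²) = √(8882.6440 + 342.25) = √9224.8940 = 96.046312
L = 4 × 96.046312 = 384.185246
V = π·0.75² × L = 1.767146 × 384.185246 = 678.911370

L=384.185 V=678.911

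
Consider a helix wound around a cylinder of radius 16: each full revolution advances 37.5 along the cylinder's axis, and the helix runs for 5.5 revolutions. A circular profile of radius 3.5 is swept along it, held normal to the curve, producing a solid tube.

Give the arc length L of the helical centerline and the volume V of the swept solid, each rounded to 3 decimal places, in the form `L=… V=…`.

2πR = 2π·16 = 100.530965
per-turn = √(100.530965² + 37.5²) = √(10106.4749 + 1406.25) = √11512.7249 = 107.297367
L = 5.5 × 107.297367 = 590.135517
V = π·3.5² × L = 38.484510 × 590.135517 = 22711.076209

L=590.136 V=22711.076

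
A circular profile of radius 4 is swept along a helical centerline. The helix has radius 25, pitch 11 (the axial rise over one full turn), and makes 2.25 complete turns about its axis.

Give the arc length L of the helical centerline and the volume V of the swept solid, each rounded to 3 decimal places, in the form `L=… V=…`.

L=354.295 V=17808.795

2πR = 2π·25 = 157.079633
per-turn = √(157.079633² + 11²) = √(24674.0110 + 121) = √24795.0110 = 157.464317
L = 2.25 × 157.464317 = 354.294712
V = π·4² × L = 50.265482 × 354.294712 = 17808.794649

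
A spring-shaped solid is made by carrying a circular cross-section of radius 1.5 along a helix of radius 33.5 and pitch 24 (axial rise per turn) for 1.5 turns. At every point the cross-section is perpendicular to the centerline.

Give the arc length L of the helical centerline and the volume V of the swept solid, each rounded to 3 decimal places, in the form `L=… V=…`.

2πR = 2π·33.5 = 210.486708
per-turn = √(210.486708² + 24²) = √(44304.6542 + 576) = √44880.6542 = 211.850547
L = 1.5 × 211.850547 = 317.775820
V = π·1.5² × L = 7.068583 × 317.775820 = 2246.224909

L=317.776 V=2246.225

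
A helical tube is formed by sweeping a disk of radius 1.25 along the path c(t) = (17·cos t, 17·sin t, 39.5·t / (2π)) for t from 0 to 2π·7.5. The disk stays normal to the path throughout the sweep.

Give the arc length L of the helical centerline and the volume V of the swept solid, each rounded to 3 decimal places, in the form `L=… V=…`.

L=854.128 V=4192.692

2πR = 2π·17 = 106.814150
per-turn = √(106.814150² + 39.5²) = √(11409.2627 + 1560.25) = √12969.5127 = 113.883768
L = 7.5 × 113.883768 = 854.128262
V = π·1.25² × L = 4.908739 × 854.128262 = 4192.692304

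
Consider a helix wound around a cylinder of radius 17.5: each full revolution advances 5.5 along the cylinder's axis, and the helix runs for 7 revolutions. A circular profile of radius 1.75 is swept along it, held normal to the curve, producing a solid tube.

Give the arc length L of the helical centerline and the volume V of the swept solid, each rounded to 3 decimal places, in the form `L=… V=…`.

2πR = 2π·17.5 = 109.955743
per-turn = √(109.955743² + 5.5²) = √(12090.2654 + 30.25) = √12120.5154 = 110.093212
L = 7 × 110.093212 = 770.652486
V = π·1.75² × L = 9.621128 × 770.652486 = 7414.545827

L=770.652 V=7414.546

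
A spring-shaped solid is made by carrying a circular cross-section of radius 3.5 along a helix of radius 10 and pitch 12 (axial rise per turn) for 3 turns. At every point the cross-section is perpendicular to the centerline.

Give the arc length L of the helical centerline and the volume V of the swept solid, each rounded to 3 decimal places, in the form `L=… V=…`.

L=191.903 V=7385.274

2πR = 2π·10 = 62.831853
per-turn = √(62.831853² + 12²) = √(3947.8418 + 144) = √4091.8418 = 63.967506
L = 3 × 63.967506 = 191.902517
V = π·3.5² × L = 38.484510 × 191.902517 = 7385.274317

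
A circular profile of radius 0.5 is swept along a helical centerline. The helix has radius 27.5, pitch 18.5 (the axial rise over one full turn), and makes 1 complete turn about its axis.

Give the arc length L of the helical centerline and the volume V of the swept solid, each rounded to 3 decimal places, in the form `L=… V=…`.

2πR = 2π·27.5 = 172.787596
per-turn = √(172.787596² + 18.5²) = √(29855.5533 + 342.25) = √30197.8033 = 173.775152
L = 1 × 173.775152 = 173.775152
V = π·0.5² × L = 0.785398 × 173.775152 = 136.482685

L=173.775 V=136.483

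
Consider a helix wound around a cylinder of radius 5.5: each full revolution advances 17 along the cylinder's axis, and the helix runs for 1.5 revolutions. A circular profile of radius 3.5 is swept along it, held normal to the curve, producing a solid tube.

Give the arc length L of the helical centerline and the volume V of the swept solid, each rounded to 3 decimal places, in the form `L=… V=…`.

2πR = 2π·5.5 = 34.557519
per-turn = √(34.557519² + 17²) = √(1194.2221 + 289) = √1483.2221 = 38.512623
L = 1.5 × 38.512623 = 57.768935
V = π·3.5² × L = 38.484510 × 57.768935 = 2223.209139

L=57.769 V=2223.209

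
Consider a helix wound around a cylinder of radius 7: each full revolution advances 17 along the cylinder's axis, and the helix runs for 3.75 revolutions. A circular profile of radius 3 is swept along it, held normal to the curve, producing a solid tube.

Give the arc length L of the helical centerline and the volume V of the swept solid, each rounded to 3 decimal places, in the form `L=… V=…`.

L=176.825 V=4999.615

2πR = 2π·7 = 43.982297
per-turn = √(43.982297² + 17²) = √(1934.4425 + 289) = √2223.4425 = 47.153393
L = 3.75 × 47.153393 = 176.825223
V = π·3² × L = 28.274334 × 176.825223 = 4999.615405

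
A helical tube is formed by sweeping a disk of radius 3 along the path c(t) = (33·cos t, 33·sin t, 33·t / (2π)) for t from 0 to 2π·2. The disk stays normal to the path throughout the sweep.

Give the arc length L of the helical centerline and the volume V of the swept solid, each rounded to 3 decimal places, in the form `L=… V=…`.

L=419.909 V=11872.661

2πR = 2π·33 = 207.345115
per-turn = √(207.345115² + 33²) = √(42991.9968 + 1089) = √44080.9968 = 209.954749
L = 2 × 209.954749 = 419.909499
V = π·3² × L = 28.274334 × 419.909499 = 11872.661366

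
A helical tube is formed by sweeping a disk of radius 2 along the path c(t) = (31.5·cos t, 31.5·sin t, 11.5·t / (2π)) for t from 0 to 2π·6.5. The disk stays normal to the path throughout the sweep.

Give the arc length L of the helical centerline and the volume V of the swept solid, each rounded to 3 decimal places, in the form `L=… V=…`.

2πR = 2π·31.5 = 197.920337
per-turn = √(197.920337² + 11.5²) = √(39172.4599 + 132.25) = √39304.7099 = 198.254155
L = 6.5 × 198.254155 = 1288.652006
V = π·2² × L = 12.566371 × 1288.652006 = 16193.678697

L=1288.652 V=16193.679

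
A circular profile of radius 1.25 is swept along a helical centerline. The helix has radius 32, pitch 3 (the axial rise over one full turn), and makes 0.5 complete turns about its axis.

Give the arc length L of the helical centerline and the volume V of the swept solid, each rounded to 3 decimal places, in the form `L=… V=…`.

L=100.542 V=493.535

2πR = 2π·32 = 201.061930
per-turn = √(201.061930² + 3²) = √(40425.8996 + 9) = √40434.8996 = 201.084310
L = 0.5 × 201.084310 = 100.542155
V = π·1.25² × L = 4.908739 × 100.542155 = 493.535149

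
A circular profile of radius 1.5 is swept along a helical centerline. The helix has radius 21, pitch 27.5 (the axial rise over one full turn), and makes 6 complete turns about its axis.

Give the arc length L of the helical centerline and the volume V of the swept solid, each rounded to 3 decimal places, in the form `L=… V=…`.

L=808.693 V=5716.314

2πR = 2π·21 = 131.946891
per-turn = √(131.946891² + 27.5²) = √(17409.9822 + 756.25) = √18166.2322 = 134.782166
L = 6 × 134.782166 = 808.692994
V = π·1.5² × L = 7.068583 × 808.692994 = 5716.313927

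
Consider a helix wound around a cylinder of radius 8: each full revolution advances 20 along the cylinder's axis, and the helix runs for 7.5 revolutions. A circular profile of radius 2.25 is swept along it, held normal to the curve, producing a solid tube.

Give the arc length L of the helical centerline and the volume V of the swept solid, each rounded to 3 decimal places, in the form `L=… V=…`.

2πR = 2π·8 = 50.265482
per-turn = √(50.265482² + 20²) = √(2526.6187 + 400) = √2926.6187 = 54.098232
L = 7.5 × 54.098232 = 405.736741
V = π·2.25² × L = 15.904313 × 405.736741 = 6452.964054

L=405.737 V=6452.964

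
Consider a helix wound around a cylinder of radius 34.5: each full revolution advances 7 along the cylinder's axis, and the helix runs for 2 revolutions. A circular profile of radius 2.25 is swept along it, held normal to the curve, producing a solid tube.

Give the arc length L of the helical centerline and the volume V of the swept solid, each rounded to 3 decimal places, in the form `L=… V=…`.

2πR = 2π·34.5 = 216.769893
per-turn = √(216.769893² + 7²) = √(46989.1866 + 49) = √47038.1866 = 216.882887
L = 2 × 216.882887 = 433.765773
V = π·2.25² × L = 15.904313 × 433.765773 = 6898.746547

L=433.766 V=6898.747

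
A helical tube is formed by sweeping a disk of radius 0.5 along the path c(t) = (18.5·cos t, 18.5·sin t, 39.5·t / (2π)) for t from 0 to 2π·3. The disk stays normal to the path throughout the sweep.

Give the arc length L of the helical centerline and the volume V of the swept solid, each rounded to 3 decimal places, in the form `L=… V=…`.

2πR = 2π·18.5 = 116.238928
per-turn = √(116.238928² + 39.5²) = √(13511.4884 + 1560.25) = √15071.7384 = 122.767009
L = 3 × 122.767009 = 368.301026
V = π·0.5² × L = 0.785398 × 368.301026 = 289.262949

L=368.301 V=289.263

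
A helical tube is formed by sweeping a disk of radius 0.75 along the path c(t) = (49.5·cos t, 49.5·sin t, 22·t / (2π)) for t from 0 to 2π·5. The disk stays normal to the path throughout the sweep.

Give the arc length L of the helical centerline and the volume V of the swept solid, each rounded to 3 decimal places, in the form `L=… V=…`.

2πR = 2π·49.5 = 311.017673
per-turn = √(311.017673² + 22²) = √(96731.9927 + 484) = √97215.9927 = 311.794793
L = 5 × 311.794793 = 1558.973963
V = π·0.75² × L = 1.767146 × 1558.973963 = 2754.934397

L=1558.974 V=2754.934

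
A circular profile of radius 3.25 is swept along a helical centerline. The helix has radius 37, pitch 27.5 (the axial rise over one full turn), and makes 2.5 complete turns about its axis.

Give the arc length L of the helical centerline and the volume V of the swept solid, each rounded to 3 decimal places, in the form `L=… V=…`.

2πR = 2π·37 = 232.477856
per-turn = √(232.477856² + 27.5²) = √(54045.9537 + 756.25) = √54802.2037 = 234.098705
L = 2.5 × 234.098705 = 585.246763
V = π·3.25² × L = 33.183072 × 585.246763 = 19420.285697

L=585.247 V=19420.286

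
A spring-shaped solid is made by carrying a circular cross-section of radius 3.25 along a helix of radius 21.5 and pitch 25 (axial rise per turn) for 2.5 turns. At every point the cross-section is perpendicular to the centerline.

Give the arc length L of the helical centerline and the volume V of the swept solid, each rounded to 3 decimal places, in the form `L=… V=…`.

2πR = 2π·21.5 = 135.088484
per-turn = √(135.088484² + 25²) = √(18248.8985 + 625) = √18873.8985 = 137.382308
L = 2.5 × 137.382308 = 343.455770
V = π·3.25² × L = 33.183072 × 343.455770 = 11396.917679

L=343.456 V=11396.918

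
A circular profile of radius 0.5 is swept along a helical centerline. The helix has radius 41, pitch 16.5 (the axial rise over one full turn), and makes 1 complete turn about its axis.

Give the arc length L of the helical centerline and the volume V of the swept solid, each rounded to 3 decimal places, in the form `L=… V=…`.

2πR = 2π·41 = 257.610598
per-turn = √(257.610598² + 16.5²) = √(66363.2200 + 272.25) = √66635.4700 = 258.138471
L = 1 × 258.138471 = 258.138471
V = π·0.5² × L = 0.785398 × 258.138471 = 202.741481

L=258.138 V=202.741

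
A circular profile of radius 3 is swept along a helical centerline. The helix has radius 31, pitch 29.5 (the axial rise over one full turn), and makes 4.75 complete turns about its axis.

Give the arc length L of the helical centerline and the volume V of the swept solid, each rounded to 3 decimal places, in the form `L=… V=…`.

2πR = 2π·31 = 194.778745
per-turn = √(194.778745² + 29.5²) = √(37938.7593 + 870.25) = √38809.0093 = 197.000024
L = 4.75 × 197.000024 = 935.750112
V = π·3² × L = 28.274334 × 935.750112 = 26457.711107

L=935.750 V=26457.711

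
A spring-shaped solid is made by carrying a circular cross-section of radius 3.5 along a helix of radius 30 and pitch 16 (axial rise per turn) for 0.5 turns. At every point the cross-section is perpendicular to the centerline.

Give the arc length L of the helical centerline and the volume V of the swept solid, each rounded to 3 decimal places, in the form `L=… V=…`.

L=94.587 V=3640.123

2πR = 2π·30 = 188.495559
per-turn = √(188.495559² + 16²) = √(35530.5758 + 256) = √35786.5758 = 189.173402
L = 0.5 × 189.173402 = 94.586701
V = π·3.5² × L = 38.484510 × 94.586701 = 3640.122832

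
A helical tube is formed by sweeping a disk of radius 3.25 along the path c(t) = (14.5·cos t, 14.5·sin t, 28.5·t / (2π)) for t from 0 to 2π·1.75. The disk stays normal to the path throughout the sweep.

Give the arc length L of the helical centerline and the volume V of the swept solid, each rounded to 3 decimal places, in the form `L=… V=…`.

2πR = 2π·14.5 = 91.106187
per-turn = √(91.106187² + 28.5²) = √(8300.3373 + 812.25) = √9112.5873 = 95.459873
L = 1.75 × 95.459873 = 167.054777
V = π·3.25² × L = 33.183072 × 167.054777 = 5543.390770

L=167.055 V=5543.391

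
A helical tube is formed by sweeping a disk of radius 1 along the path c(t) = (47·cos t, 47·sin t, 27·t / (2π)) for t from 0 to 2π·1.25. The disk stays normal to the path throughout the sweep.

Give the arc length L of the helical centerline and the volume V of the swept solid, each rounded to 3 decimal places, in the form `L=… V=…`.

2πR = 2π·47 = 295.309709
per-turn = √(295.309709² + 27²) = √(87207.8245 + 729) = √87936.8245 = 296.541438
L = 1.25 × 296.541438 = 370.676798
V = π·1² × L = 3.141593 × 370.676798 = 1164.515504

L=370.677 V=1164.516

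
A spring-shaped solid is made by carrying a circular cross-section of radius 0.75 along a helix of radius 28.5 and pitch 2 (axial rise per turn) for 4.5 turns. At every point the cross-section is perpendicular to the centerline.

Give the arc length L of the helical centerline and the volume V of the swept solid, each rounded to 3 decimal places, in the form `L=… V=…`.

L=805.869 V=1424.088

2πR = 2π·28.5 = 179.070781
per-turn = √(179.070781² + 2²) = √(32066.3447 + 4) = √32070.3447 = 179.081950
L = 4.5 × 179.081950 = 805.868774
V = π·0.75² × L = 1.767146 × 805.868774 = 1424.087673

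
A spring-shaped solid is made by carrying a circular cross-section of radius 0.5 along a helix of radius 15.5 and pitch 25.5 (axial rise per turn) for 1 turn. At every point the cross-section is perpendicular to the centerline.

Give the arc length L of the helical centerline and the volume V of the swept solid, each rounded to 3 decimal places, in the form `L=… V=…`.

2πR = 2π·15.5 = 97.389372
per-turn = √(97.389372² + 25.5²) = √(9484.6898 + 650.25) = √10134.9398 = 100.672438
L = 1 × 100.672438 = 100.672438
V = π·0.5² × L = 0.785398 × 100.672438 = 79.067948

L=100.672 V=79.068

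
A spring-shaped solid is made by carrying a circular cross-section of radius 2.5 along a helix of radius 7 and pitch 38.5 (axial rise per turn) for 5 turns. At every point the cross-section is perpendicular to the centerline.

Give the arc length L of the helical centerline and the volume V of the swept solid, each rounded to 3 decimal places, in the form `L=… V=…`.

2πR = 2π·7 = 43.982297
per-turn = √(43.982297² + 38.5²) = √(1934.4425 + 1482.25) = √3416.6925 = 58.452480
L = 5 × 58.452480 = 292.262402
V = π·2.5² × L = 19.634954 × 292.262402 = 5738.558842

L=292.262 V=5738.559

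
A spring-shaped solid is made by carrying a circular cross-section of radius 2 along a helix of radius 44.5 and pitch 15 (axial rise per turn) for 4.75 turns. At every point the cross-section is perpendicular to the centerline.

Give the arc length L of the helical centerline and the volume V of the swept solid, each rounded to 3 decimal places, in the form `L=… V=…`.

2πR = 2π·44.5 = 279.601746
per-turn = √(279.601746² + 15²) = √(78177.1365 + 225) = √78402.1365 = 280.003815
L = 4.75 × 280.003815 = 1330.018122
V = π·2² × L = 12.566371 × 1330.018122 = 16713.500640

L=1330.018 V=16713.501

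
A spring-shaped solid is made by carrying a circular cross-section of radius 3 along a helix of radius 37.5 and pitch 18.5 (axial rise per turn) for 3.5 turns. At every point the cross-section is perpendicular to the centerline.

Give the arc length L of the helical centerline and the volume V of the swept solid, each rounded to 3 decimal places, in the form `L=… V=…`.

L=827.206 V=23388.702

2πR = 2π·37.5 = 235.619449
per-turn = √(235.619449² + 18.5²) = √(55516.5248 + 342.25) = √55858.7748 = 236.344610
L = 3.5 × 236.344610 = 827.206136
V = π·3² × L = 28.274334 × 827.206136 = 23388.702467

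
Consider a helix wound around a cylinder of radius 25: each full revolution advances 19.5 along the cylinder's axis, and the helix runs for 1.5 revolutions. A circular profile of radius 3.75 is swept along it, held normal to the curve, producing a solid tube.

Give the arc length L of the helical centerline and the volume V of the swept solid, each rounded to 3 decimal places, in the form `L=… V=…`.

L=237.428 V=10489.251

2πR = 2π·25 = 157.079633
per-turn = √(157.079633² + 19.5²) = √(24674.0110 + 380.25) = √25054.2610 = 158.285378
L = 1.5 × 158.285378 = 237.428068
V = π·3.75² × L = 44.178647 × 237.428068 = 10489.250710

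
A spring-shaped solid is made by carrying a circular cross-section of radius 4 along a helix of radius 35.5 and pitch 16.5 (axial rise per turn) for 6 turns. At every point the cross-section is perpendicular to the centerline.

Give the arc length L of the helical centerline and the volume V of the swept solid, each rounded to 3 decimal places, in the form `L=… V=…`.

2πR = 2π·35.5 = 223.053078
per-turn = √(223.053078² + 16.5²) = √(49752.6758 + 272.25) = √50024.9258 = 223.662527
L = 6 × 223.662527 = 1341.975159
V = π·4² × L = 50.265482 × 1341.975159 = 67455.028830

L=1341.975 V=67455.029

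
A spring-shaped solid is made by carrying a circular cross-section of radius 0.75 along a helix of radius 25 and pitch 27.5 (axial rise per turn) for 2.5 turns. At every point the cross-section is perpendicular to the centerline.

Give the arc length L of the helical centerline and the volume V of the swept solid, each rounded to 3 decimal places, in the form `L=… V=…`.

L=398.672 V=704.511

2πR = 2π·25 = 157.079633
per-turn = √(157.079633² + 27.5²) = √(24674.0110 + 756.25) = √25430.2610 = 159.468683
L = 2.5 × 159.468683 = 398.671709
V = π·0.75² × L = 1.767146 × 398.671709 = 704.511062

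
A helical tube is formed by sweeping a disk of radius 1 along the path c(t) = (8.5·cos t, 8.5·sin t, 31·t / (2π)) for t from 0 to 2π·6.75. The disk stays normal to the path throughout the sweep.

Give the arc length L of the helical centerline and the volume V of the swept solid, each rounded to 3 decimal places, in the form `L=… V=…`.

2πR = 2π·8.5 = 53.407075
per-turn = √(53.407075² + 31²) = √(2852.3157 + 961) = √3813.3157 = 61.752050
L = 6.75 × 61.752050 = 416.826337
V = π·1² × L = 3.141593 × 416.826337 = 1309.498558

L=416.826 V=1309.499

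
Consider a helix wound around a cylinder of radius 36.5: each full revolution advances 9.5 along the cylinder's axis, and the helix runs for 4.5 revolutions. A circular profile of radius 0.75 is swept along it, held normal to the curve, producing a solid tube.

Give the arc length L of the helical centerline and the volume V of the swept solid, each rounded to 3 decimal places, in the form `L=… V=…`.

2πR = 2π·36.5 = 229.336264
per-turn = √(229.336264² + 9.5²) = √(52595.1219 + 90.25) = √52685.3719 = 229.532943
L = 4.5 × 229.532943 = 1032.898243
V = π·0.75² × L = 1.767146 × 1032.898243 = 1825.281862

L=1032.898 V=1825.282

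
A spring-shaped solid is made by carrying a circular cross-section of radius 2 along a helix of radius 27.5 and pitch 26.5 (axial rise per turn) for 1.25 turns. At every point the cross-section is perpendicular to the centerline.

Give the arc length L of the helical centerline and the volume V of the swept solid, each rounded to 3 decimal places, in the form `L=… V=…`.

L=218.510 V=2745.876

2πR = 2π·27.5 = 172.787596
per-turn = √(172.787596² + 26.5²) = √(29855.5533 + 702.25) = √30557.8033 = 174.807904
L = 1.25 × 174.807904 = 218.509880
V = π·2² × L = 12.566371 × 218.509880 = 2745.876136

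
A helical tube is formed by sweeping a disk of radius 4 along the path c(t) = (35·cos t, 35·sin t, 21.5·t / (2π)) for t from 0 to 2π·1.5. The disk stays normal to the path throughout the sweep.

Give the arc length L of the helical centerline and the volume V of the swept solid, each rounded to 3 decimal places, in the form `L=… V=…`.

2πR = 2π·35 = 219.911486
per-turn = √(219.911486² + 21.5²) = √(48361.0616 + 462.25) = √48823.3116 = 220.959977
L = 1.5 × 220.959977 = 331.439966
V = π·4² × L = 50.265482 × 331.439966 = 16659.989794

L=331.440 V=16659.990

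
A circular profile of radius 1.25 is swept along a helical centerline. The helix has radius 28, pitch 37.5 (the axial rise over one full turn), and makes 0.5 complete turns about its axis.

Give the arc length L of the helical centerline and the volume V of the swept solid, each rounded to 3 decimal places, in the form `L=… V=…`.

L=89.941 V=441.495

2πR = 2π·28 = 175.929189
per-turn = √(175.929189² + 37.5²) = √(30951.0794 + 1406.25) = √32357.3294 = 179.881432
L = 0.5 × 179.881432 = 89.940716
V = π·1.25² × L = 4.908739 × 89.940716 = 441.495456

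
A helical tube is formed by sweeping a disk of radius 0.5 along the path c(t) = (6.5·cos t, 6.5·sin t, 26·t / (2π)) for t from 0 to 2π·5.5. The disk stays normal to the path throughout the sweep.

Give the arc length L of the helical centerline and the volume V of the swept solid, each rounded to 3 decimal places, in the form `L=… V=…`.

L=266.280 V=209.136

2πR = 2π·6.5 = 40.840704
per-turn = √(40.840704² + 26²) = √(1667.9631 + 676) = √2343.9631 = 48.414493
L = 5.5 × 48.414493 = 266.279712
V = π·0.5² × L = 0.785398 × 266.279712 = 209.135597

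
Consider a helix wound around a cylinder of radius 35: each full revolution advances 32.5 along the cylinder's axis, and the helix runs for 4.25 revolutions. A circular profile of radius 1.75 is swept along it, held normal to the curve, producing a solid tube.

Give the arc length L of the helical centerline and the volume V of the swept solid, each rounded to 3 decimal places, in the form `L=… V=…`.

L=944.775 V=9089.803

2πR = 2π·35 = 219.911486
per-turn = √(219.911486² + 32.5²) = √(48361.0616 + 1056.25) = √49417.3116 = 222.300049
L = 4.25 × 222.300049 = 944.775206
V = π·1.75² × L = 9.621128 × 944.775206 = 9089.802719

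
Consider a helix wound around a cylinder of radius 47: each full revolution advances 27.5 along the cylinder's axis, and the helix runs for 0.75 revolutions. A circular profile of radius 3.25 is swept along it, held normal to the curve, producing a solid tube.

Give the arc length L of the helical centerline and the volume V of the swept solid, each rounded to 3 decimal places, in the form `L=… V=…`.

L=222.441 V=7381.260

2πR = 2π·47 = 295.309709
per-turn = √(295.309709² + 27.5²) = √(87207.8245 + 756.25) = √87964.0745 = 296.587381
L = 0.75 × 296.587381 = 222.440536
V = π·3.25² × L = 33.183072 × 222.440536 = 7381.260400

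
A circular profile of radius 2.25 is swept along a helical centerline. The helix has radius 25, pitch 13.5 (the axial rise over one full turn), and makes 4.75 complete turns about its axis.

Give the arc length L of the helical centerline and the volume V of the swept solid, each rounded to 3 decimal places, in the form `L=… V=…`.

L=748.879 V=11910.402

2πR = 2π·25 = 157.079633
per-turn = √(157.079633² + 13.5²) = √(24674.0110 + 182.25) = √24856.2610 = 157.658685
L = 4.75 × 157.658685 = 748.878754
V = π·2.25² × L = 15.904313 × 748.878754 = 11910.401967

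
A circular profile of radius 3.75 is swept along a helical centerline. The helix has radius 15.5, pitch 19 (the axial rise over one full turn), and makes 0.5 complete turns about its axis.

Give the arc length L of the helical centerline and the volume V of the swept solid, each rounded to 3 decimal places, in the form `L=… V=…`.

2πR = 2π·15.5 = 97.389372
per-turn = √(97.389372² + 19²) = √(9484.6898 + 361) = √9845.6898 = 99.225450
L = 0.5 × 99.225450 = 49.612725
V = π·3.75² × L = 44.178647 × 49.612725 = 2191.823038

L=49.613 V=2191.823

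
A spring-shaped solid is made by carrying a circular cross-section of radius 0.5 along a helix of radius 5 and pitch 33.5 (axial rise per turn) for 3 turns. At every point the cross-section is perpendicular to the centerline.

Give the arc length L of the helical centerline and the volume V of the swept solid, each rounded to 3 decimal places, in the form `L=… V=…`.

2πR = 2π·5 = 31.415927
per-turn = √(31.415927² + 33.5²) = √(986.9604 + 1122.25) = √2109.2104 = 45.926141
L = 3 × 45.926141 = 137.778423
V = π·0.5² × L = 0.785398 × 137.778423 = 108.210921

L=137.778 V=108.211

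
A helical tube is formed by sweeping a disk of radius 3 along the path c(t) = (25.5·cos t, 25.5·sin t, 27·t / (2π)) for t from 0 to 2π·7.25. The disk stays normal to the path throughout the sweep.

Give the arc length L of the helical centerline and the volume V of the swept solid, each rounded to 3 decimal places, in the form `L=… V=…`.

L=1177.982 V=33306.657

2πR = 2π·25.5 = 160.221225
per-turn = √(160.221225² + 27²) = √(25670.8410 + 729) = √26399.8410 = 162.480279
L = 7.25 × 162.480279 = 1177.982022
V = π·3² × L = 28.274334 × 1177.982022 = 33306.657008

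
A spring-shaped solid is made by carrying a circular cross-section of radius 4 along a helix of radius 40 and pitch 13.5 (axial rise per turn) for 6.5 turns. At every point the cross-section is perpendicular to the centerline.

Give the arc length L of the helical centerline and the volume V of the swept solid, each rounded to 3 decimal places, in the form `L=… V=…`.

2πR = 2π·40 = 251.327412
per-turn = √(251.327412² + 13.5²) = √(63165.4682 + 182.25) = √63347.7182 = 251.689726
L = 6.5 × 251.689726 = 1635.983219
V = π·4² × L = 50.265482 × 1635.983219 = 82233.485791

L=1635.983 V=82233.486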